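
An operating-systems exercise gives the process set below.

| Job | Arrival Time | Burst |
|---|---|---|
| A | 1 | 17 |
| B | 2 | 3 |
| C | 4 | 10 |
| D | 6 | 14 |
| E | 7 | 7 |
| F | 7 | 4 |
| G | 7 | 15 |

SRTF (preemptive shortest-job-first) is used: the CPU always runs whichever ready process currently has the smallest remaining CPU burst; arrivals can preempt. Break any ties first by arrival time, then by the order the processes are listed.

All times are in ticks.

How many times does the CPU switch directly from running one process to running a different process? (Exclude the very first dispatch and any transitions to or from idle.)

8

Gantt: | idle 0-1 | A 1-2 | B 2-5 | C 5-7 | F 7-11 | E 11-18 | C 18-26 | D 26-40 | G 40-55 | A 55-71 |
Completion: A=71  B=5  C=26  D=40  E=18  F=11  G=55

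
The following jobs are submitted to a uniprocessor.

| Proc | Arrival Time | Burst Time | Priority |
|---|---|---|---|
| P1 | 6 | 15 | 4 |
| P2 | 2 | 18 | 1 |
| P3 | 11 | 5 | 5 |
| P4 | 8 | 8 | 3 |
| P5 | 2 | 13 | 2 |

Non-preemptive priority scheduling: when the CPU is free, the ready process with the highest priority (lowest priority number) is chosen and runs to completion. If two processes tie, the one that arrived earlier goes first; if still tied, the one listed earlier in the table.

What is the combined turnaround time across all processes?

Timeline: | idle 0-2 | P2 2-20 | P5 20-33 | P4 33-41 | P1 41-56 | P3 56-61 |
Completion: P1=56  P2=20  P3=61  P4=41  P5=33
Turnaround = completion − arrival: P1=50, P2=18, P3=50, P4=33, P5=31
Total turnaround = 50 + 18 + 50 + 33 + 31 = 182

182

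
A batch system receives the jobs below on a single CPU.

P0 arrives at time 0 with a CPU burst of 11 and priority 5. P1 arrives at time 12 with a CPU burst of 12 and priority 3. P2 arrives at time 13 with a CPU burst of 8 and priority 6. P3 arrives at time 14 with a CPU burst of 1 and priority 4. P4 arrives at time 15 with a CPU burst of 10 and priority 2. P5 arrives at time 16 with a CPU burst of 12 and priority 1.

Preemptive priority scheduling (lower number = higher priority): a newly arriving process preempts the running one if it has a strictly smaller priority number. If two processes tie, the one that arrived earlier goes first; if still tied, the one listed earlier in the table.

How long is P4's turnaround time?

22

Timeline: | P0 0-11 | idle 11-12 | P1 12-15 | P4 15-16 | P5 16-28 | P4 28-37 | P1 37-46 | P3 46-47 | P2 47-55 |
Completion: P0=11  P1=46  P2=55  P3=47  P4=37  P5=28
Turnaround (C−A): P0=11  P1=34  P2=42  P3=33  P4=22  P5=12
Turnaround(P4) = completion − arrival = 37 − 15 = 22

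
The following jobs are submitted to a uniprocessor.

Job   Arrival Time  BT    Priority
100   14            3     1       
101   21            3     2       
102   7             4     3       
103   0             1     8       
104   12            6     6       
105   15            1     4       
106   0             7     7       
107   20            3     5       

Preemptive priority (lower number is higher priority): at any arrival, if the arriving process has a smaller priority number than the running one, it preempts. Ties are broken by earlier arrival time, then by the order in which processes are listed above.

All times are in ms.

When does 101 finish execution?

24

Schedule: | 106 0-7 | 102 7-11 | 103 11-12 | 104 12-14 | 100 14-17 | 105 17-18 | 104 18-20 | 107 20-21 | 101 21-24 | 107 24-26 | 104 26-28 |
Completion: 100=17  101=24  102=11  103=12  104=28  105=18  106=7  107=26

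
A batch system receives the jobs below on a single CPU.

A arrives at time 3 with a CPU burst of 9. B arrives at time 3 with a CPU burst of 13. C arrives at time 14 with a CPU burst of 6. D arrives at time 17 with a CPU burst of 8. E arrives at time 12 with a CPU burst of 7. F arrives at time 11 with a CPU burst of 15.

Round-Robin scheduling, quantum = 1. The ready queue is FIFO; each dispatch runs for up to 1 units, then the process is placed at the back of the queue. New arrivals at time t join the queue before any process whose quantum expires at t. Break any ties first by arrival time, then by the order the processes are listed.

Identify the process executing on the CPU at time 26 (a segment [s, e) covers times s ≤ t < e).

Timeline: | idle 0-3 | A 3-4 | B 4-5 | A 5-6 | B 6-7 | A 7-8 | B 8-9 | A 9-10 | B 10-11 | A 11-12 | F 12-13 | B 13-14 | E 14-15 | A 15-16 | F 16-17 | C 17-18 | B 18-19 | E 19-20 | A 20-21 | D 21-22 | F 22-23 | C 23-24 | B 24-25 | E 25-26 | A 26-27 | D 27-28 | F 28-29 | C 29-30 | B 30-31 | E 31-32 | A 32-33 | D 33-34 | F 34-35 | C 35-36 | B 36-37 | E 37-38 | D 38-39 | F 39-40 | C 40-41 | B 41-42 | E 42-43 | D 43-44 | F 44-45 | C 45-46 | B 46-47 | E 47-48 | D 48-49 | F 49-50 | B 50-51 | D 51-52 | F 52-53 | B 53-54 | D 54-55 | F 55-61 |
Completion: A=33  B=54  C=46  D=55  E=48  F=61
Turnaround (C−A): A=30  B=51  C=32  D=38  E=36  F=50

A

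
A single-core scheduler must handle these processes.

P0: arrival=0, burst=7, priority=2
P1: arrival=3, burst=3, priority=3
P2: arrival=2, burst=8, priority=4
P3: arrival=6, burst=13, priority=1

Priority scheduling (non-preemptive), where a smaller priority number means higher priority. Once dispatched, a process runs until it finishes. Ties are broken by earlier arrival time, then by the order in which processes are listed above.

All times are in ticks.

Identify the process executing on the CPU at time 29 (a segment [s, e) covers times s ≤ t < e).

P2

Schedule: | P0 0-7 | P3 7-20 | P1 20-23 | P2 23-31 |
Completion: P0=7  P1=23  P2=31  P3=20
Turnaround (C−A): P0=7  P1=20  P2=29  P3=14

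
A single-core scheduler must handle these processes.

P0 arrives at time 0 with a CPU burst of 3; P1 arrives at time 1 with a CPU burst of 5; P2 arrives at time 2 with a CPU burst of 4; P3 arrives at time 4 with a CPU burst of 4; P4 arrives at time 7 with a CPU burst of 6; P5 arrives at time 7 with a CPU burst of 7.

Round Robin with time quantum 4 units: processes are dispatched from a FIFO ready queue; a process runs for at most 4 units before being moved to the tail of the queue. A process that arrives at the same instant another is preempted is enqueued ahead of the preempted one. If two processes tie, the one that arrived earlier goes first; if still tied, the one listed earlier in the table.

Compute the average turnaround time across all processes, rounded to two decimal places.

Timeline: | P0 0-3 | P1 3-7 | P2 7-11 | P3 11-15 | P4 15-19 | P5 19-23 | P1 23-24 | P4 24-26 | P5 26-29 |
Completion: P0=3  P1=24  P2=11  P3=15  P4=26  P5=29
Turnaround (C−A): P0=3  P1=23  P2=9  P3=11  P4=19  P5=22
Turnaround times: P0=3, P1=23, P2=9, P3=11, P4=19, P5=22
Average turnaround = (3+23+9+11+19+22) / 6 = 87/6 = 14.50

14.50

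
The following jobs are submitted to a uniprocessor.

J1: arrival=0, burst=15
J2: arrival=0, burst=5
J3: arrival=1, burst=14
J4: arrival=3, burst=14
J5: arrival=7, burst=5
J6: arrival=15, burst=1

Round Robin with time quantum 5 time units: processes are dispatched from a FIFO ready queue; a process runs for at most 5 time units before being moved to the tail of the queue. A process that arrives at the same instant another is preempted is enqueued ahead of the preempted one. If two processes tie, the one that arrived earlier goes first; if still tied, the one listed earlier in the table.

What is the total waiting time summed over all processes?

141

Timeline: | J1 0-5 | J2 5-10 | J3 10-15 | J4 15-20 | J1 20-25 | J5 25-30 | J6 30-31 | J3 31-36 | J4 36-41 | J1 41-46 | J3 46-50 | J4 50-54 |
Completion: J1=46  J2=10  J3=50  J4=54  J5=30  J6=31
Turnaround (C−A): J1=46  J2=10  J3=49  J4=51  J5=23  J6=16
Waiting = turnaround − burst: J1=31, J2=5, J3=35, J4=37, J5=18, J6=15
Total waiting = 31 + 5 + 35 + 37 + 18 + 15 = 141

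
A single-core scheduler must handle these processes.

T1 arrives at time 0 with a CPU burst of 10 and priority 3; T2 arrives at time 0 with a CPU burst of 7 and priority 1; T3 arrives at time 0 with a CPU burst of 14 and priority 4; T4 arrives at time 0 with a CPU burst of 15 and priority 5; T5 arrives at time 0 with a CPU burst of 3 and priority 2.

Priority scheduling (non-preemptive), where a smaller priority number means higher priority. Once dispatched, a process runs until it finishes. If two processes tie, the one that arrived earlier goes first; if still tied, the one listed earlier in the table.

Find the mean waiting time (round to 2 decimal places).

Schedule: | T2 0-7 | T5 7-10 | T1 10-20 | T3 20-34 | T4 34-49 |
Completion: T1=20  T2=7  T3=34  T4=49  T5=10
Waiting times: T1=10, T2=0, T3=20, T4=34, T5=7
Average waiting = (10+0+20+34+7) / 5 = 71/5 = 14.20

14.20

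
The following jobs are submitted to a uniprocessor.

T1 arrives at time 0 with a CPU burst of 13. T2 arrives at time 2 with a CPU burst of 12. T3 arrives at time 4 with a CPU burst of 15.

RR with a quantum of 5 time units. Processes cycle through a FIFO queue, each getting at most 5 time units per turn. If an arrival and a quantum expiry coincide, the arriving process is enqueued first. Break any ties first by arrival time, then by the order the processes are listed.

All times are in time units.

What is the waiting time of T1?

20

Gantt: | T1 0-5 | T2 5-10 | T3 10-15 | T1 15-20 | T2 20-25 | T3 25-30 | T1 30-33 | T2 33-35 | T3 35-40 |
Completion: T1=33  T2=35  T3=40
Turnaround (C−A): T1=33  T2=33  T3=36
Waiting(T1) = turnaround − burst = 33 − 13 = 20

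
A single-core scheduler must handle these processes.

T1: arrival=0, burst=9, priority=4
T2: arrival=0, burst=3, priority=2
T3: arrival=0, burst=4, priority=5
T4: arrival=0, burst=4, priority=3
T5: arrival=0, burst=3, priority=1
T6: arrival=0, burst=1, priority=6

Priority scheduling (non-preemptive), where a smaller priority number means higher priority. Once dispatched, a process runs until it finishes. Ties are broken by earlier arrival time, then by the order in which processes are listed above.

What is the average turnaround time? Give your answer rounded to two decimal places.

14.17

Gantt: | T5 0-3 | T2 3-6 | T4 6-10 | T1 10-19 | T3 19-23 | T6 23-24 |
Completion: T1=19  T2=6  T3=23  T4=10  T5=3  T6=24
Turnaround (C−A): T1=19  T2=6  T3=23  T4=10  T5=3  T6=24
Turnaround times: T1=19, T2=6, T3=23, T4=10, T5=3, T6=24
Average turnaround = (19+6+23+10+3+24) / 6 = 85/6 = 14.17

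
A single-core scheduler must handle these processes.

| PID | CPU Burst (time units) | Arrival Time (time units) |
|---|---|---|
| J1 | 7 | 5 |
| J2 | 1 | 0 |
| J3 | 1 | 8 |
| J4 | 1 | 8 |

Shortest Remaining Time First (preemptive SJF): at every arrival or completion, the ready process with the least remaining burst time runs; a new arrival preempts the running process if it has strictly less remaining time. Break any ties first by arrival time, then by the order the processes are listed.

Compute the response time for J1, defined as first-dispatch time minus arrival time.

0

Timeline: | J2 0-1 | idle 1-5 | J1 5-8 | J3 8-9 | J4 9-10 | J1 10-14 |
Completion: J1=14  J2=1  J3=9  J4=10
Response(J1) = first start − arrival = 5 − 5 = 0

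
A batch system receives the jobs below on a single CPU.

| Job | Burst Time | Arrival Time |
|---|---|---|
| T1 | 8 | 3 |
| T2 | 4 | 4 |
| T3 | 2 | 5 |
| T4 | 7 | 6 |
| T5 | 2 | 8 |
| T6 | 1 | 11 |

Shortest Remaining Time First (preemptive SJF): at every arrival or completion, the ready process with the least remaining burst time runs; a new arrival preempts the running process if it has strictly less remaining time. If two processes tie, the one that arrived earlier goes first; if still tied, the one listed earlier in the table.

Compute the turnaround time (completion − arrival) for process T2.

6

Schedule: | idle 0-3 | T1 3-4 | T2 4-5 | T3 5-7 | T2 7-10 | T5 10-12 | T6 12-13 | T1 13-20 | T4 20-27 |
Completion: T1=20  T2=10  T3=7  T4=27  T5=12  T6=13
Turnaround(T2) = completion − arrival = 10 − 4 = 6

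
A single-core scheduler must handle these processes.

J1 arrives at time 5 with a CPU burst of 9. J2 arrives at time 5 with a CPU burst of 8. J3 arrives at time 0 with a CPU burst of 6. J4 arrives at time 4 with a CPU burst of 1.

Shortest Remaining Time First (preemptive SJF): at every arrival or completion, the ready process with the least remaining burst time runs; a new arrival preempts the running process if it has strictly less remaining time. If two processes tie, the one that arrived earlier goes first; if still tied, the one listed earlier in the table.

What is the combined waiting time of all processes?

13

Gantt: | J3 0-4 | J4 4-5 | J3 5-7 | J2 7-15 | J1 15-24 |
Completion: J1=24  J2=15  J3=7  J4=5
Turnaround (C−A): J1=19  J2=10  J3=7  J4=1
Waiting = turnaround − burst: J1=10, J2=2, J3=1, J4=0
Total waiting = 10 + 2 + 1 + 0 = 13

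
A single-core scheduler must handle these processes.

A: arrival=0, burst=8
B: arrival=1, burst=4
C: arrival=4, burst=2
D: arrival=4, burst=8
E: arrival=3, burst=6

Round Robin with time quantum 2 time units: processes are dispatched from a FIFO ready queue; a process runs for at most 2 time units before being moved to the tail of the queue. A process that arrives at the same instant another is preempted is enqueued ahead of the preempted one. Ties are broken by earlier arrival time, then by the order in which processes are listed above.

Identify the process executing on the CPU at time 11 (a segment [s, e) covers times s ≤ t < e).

Schedule: | A 0-2 | B 2-4 | A 4-6 | E 6-8 | C 8-10 | D 10-12 | B 12-14 | A 14-16 | E 16-18 | D 18-20 | A 20-22 | E 22-24 | D 24-28 |
Completion: A=22  B=14  C=10  D=28  E=24

D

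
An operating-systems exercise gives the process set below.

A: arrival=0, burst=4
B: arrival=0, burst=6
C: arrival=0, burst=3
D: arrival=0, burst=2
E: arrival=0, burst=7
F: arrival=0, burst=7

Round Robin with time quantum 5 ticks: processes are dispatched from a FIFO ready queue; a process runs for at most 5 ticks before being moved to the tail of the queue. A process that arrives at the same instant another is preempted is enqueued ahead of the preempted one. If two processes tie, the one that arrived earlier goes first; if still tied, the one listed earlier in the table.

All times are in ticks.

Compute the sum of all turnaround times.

Timeline: | A 0-4 | B 4-9 | C 9-12 | D 12-14 | E 14-19 | F 19-24 | B 24-25 | E 25-27 | F 27-29 |
Completion: A=4  B=25  C=12  D=14  E=27  F=29
Turnaround = completion − arrival: A=4, B=25, C=12, D=14, E=27, F=29
Total turnaround = 4 + 25 + 12 + 14 + 27 + 29 = 111

111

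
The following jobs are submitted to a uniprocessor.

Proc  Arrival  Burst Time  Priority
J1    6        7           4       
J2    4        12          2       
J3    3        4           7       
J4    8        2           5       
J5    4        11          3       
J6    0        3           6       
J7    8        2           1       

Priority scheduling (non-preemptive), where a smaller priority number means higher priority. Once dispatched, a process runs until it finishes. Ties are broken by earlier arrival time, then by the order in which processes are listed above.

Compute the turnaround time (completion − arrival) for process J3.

Schedule: | J6 0-3 | J3 3-7 | J2 7-19 | J7 19-21 | J5 21-32 | J1 32-39 | J4 39-41 |
Completion: J1=39  J2=19  J3=7  J4=41  J5=32  J6=3  J7=21
Turnaround(J3) = completion − arrival = 7 − 3 = 4

4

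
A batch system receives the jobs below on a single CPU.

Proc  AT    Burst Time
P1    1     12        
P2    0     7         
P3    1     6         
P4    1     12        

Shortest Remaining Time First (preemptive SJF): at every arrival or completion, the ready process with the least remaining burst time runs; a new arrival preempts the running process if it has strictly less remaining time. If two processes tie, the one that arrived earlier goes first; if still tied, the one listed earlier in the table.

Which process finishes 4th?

P4

Schedule: | P2 0-7 | P3 7-13 | P1 13-25 | P4 25-37 |
Completion: P1=25  P2=7  P3=13  P4=37
Turnaround (C−A): P1=24  P2=7  P3=12  P4=36
Finish order: P2 → P3 → P1 → P4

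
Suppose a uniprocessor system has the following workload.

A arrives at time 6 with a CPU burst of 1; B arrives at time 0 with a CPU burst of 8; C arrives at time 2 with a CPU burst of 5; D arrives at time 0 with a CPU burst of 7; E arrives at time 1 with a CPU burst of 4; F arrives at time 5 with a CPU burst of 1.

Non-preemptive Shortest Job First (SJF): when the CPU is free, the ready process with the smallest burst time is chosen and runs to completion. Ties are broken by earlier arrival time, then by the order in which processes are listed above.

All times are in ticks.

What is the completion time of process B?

Schedule: | D 0-7 | F 7-8 | A 8-9 | E 9-13 | C 13-18 | B 18-26 |
Completion: A=9  B=26  C=18  D=7  E=13  F=8

26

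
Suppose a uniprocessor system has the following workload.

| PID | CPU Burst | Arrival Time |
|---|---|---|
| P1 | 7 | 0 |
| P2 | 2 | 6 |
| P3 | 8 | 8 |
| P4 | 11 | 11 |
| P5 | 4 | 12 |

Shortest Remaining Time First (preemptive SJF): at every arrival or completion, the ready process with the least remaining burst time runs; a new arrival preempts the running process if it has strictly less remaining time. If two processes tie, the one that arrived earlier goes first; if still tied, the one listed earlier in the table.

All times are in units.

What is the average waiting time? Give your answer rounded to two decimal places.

3.20

Schedule: | P1 0-7 | P2 7-9 | P3 9-12 | P5 12-16 | P3 16-21 | P4 21-32 |
Completion: P1=7  P2=9  P3=21  P4=32  P5=16
Turnaround (C−A): P1=7  P2=3  P3=13  P4=21  P5=4
Waiting times: P1=0, P2=1, P3=5, P4=10, P5=0
Average waiting = (0+1+5+10+0) / 5 = 16/5 = 3.20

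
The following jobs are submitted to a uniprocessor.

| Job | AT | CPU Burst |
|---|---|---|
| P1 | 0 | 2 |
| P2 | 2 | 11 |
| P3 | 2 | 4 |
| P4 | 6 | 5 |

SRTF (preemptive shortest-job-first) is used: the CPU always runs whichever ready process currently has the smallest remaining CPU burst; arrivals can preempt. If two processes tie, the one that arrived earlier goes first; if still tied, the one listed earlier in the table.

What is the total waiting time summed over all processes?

Timeline: | P1 0-2 | P3 2-6 | P4 6-11 | P2 11-22 |
Completion: P1=2  P2=22  P3=6  P4=11
Turnaround (C−A): P1=2  P2=20  P3=4  P4=5
Waiting = turnaround − burst: P1=0, P2=9, P3=0, P4=0
Total waiting = 0 + 9 + 0 + 0 = 9

9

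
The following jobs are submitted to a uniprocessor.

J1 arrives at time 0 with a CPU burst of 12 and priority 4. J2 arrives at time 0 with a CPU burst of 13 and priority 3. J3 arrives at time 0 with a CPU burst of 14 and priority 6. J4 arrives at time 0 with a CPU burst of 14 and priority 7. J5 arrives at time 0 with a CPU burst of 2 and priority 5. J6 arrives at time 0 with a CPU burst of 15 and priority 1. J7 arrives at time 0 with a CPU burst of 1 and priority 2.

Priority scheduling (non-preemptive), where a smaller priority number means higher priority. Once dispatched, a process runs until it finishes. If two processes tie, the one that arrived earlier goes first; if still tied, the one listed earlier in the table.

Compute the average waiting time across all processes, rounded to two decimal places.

28.71

Schedule: | J6 0-15 | J7 15-16 | J2 16-29 | J1 29-41 | J5 41-43 | J3 43-57 | J4 57-71 |
Completion: J1=41  J2=29  J3=57  J4=71  J5=43  J6=15  J7=16
Turnaround (C−A): J1=41  J2=29  J3=57  J4=71  J5=43  J6=15  J7=16
Waiting times: J1=29, J2=16, J3=43, J4=57, J5=41, J6=0, J7=15
Average waiting = (29+16+43+57+41+0+15) / 7 = 201/7 = 28.71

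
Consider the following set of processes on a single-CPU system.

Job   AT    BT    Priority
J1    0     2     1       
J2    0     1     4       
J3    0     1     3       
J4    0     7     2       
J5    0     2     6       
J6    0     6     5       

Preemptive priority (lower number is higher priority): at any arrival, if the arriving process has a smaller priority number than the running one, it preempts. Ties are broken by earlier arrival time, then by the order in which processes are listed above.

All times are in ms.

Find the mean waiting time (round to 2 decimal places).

Timeline: | J1 0-2 | J4 2-9 | J3 9-10 | J2 10-11 | J6 11-17 | J5 17-19 |
Completion: J1=2  J2=11  J3=10  J4=9  J5=19  J6=17
Waiting times: J1=0, J2=10, J3=9, J4=2, J5=17, J6=11
Average waiting = (0+10+9+2+17+11) / 6 = 49/6 = 8.17

8.17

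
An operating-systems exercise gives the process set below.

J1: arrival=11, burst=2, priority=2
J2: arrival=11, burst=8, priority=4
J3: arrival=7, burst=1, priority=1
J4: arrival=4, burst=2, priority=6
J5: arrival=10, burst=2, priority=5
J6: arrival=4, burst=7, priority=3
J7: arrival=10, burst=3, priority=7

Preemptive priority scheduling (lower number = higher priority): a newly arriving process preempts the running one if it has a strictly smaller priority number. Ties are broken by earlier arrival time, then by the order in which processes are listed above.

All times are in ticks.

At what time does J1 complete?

13

Timeline: | idle 0-4 | J6 4-7 | J3 7-8 | J6 8-11 | J1 11-13 | J6 13-14 | J2 14-22 | J5 22-24 | J4 24-26 | J7 26-29 |
Completion: J1=13  J2=22  J3=8  J4=26  J5=24  J6=14  J7=29
Turnaround (C−A): J1=2  J2=11  J3=1  J4=22  J5=14  J6=10  J7=19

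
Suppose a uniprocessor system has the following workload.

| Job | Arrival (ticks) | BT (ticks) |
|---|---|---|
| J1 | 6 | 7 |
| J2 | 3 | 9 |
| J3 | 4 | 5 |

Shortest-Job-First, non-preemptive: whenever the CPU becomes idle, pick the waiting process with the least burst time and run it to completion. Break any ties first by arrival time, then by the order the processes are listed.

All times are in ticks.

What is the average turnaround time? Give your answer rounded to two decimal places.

Schedule: | idle 0-3 | J2 3-12 | J3 12-17 | J1 17-24 |
Completion: J1=24  J2=12  J3=17
Turnaround (C−A): J1=18  J2=9  J3=13
Turnaround times: J1=18, J2=9, J3=13
Average turnaround = (18+9+13) / 3 = 40/3 = 13.33

13.33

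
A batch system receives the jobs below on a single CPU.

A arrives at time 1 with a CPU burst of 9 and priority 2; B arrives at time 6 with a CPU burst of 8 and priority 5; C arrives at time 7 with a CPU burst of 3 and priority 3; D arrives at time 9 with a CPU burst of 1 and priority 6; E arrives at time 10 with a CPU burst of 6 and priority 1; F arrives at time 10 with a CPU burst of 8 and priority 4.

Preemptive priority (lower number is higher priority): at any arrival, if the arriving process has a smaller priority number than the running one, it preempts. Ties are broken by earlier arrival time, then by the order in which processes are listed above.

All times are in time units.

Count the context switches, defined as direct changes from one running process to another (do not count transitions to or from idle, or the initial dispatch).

Timeline: | idle 0-1 | A 1-10 | E 10-16 | C 16-19 | F 19-27 | B 27-35 | D 35-36 |
Completion: A=10  B=35  C=19  D=36  E=16  F=27
Turnaround (C−A): A=9  B=29  C=12  D=27  E=6  F=17

5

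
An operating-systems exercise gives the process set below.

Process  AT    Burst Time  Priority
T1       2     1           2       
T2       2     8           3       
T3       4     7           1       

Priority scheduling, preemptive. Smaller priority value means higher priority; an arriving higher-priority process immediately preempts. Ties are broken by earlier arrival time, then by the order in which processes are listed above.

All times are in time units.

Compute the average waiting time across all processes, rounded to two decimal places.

2.67

Schedule: | idle 0-2 | T1 2-3 | T2 3-4 | T3 4-11 | T2 11-18 |
Completion: T1=3  T2=18  T3=11
Turnaround (C−A): T1=1  T2=16  T3=7
Waiting times: T1=0, T2=8, T3=0
Average waiting = (0+8+0) / 3 = 8/3 = 2.67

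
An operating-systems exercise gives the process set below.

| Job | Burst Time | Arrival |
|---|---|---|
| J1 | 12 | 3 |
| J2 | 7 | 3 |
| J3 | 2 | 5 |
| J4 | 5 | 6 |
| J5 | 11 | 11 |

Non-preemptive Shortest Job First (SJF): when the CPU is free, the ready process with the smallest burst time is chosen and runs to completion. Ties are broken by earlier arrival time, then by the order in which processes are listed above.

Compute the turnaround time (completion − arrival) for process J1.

37

Schedule: | idle 0-3 | J2 3-10 | J3 10-12 | J4 12-17 | J5 17-28 | J1 28-40 |
Completion: J1=40  J2=10  J3=12  J4=17  J5=28
Turnaround (C−A): J1=37  J2=7  J3=7  J4=11  J5=17
Turnaround(J1) = completion − arrival = 40 − 3 = 37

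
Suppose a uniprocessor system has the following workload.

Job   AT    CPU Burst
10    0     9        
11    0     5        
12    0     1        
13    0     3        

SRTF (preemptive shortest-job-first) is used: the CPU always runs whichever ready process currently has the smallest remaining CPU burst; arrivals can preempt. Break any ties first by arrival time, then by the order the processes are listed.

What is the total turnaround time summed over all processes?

Timeline: | 12 0-1 | 13 1-4 | 11 4-9 | 10 9-18 |
Completion: 10=18  11=9  12=1  13=4
Turnaround (C−A): 10=18  11=9  12=1  13=4
Turnaround = completion − arrival: 10=18, 11=9, 12=1, 13=4
Total turnaround = 18 + 9 + 1 + 4 = 32

32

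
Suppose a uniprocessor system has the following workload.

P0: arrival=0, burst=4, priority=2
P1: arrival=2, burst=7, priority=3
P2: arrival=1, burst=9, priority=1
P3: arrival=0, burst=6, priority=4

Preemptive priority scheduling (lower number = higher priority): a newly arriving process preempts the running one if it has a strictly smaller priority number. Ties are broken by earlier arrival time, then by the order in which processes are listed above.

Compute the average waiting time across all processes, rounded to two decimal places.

Gantt: | P0 0-1 | P2 1-10 | P0 10-13 | P1 13-20 | P3 20-26 |
Completion: P0=13  P1=20  P2=10  P3=26
Waiting times: P0=9, P1=11, P2=0, P3=20
Average waiting = (9+11+0+20) / 4 = 40/4 = 10.00

10.00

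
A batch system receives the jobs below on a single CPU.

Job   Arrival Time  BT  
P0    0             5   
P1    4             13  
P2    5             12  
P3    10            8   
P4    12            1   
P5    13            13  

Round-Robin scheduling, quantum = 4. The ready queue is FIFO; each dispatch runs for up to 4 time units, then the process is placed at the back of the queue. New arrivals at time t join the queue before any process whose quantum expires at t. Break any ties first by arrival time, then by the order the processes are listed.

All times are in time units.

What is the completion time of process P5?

Schedule: | P0 0-4 | P1 4-8 | P0 8-9 | P2 9-13 | P1 13-17 | P3 17-21 | P4 21-22 | P5 22-26 | P2 26-30 | P1 30-34 | P3 34-38 | P5 38-42 | P2 42-46 | P1 46-47 | P5 47-52 |
Completion: P0=9  P1=47  P2=46  P3=38  P4=22  P5=52
Turnaround (C−A): P0=9  P1=43  P2=41  P3=28  P4=10  P5=39

52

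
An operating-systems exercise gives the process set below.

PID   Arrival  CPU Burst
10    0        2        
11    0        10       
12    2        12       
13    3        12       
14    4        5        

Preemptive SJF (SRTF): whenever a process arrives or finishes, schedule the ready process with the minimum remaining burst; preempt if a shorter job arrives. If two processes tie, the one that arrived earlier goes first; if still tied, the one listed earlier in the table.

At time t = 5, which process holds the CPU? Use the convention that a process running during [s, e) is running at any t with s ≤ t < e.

Timeline: | 10 0-2 | 11 2-4 | 14 4-9 | 11 9-17 | 12 17-29 | 13 29-41 |
Completion: 10=2  11=17  12=29  13=41  14=9

14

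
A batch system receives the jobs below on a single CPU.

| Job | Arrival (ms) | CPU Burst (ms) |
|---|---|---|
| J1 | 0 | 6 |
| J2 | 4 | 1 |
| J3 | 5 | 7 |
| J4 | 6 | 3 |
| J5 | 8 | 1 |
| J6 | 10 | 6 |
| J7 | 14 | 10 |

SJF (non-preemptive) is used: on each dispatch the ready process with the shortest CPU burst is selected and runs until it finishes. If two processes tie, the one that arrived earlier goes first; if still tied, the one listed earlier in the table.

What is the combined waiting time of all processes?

28

Gantt: | J1 0-6 | J2 6-7 | J4 7-10 | J5 10-11 | J6 11-17 | J3 17-24 | J7 24-34 |
Completion: J1=6  J2=7  J3=24  J4=10  J5=11  J6=17  J7=34
Waiting = turnaround − burst: J1=0, J2=2, J3=12, J4=1, J5=2, J6=1, J7=10
Total waiting = 0 + 2 + 12 + 1 + 2 + 1 + 10 = 28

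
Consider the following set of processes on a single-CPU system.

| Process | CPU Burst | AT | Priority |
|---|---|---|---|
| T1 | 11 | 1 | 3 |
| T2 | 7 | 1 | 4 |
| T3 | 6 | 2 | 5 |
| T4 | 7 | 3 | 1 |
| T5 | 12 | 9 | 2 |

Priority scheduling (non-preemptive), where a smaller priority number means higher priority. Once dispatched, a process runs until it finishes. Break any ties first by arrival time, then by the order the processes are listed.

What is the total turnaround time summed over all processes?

Timeline: | idle 0-1 | T1 1-12 | T4 12-19 | T5 19-31 | T2 31-38 | T3 38-44 |
Completion: T1=12  T2=38  T3=44  T4=19  T5=31
Turnaround (C−A): T1=11  T2=37  T3=42  T4=16  T5=22
Turnaround = completion − arrival: T1=11, T2=37, T3=42, T4=16, T5=22
Total turnaround = 11 + 37 + 42 + 16 + 22 = 128

128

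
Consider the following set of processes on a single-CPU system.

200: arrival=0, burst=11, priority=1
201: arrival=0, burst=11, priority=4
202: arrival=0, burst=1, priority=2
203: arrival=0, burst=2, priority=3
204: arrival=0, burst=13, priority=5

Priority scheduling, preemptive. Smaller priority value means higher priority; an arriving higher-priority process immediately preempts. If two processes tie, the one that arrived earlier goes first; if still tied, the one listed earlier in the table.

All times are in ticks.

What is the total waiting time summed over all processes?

62

Gantt: | 200 0-11 | 202 11-12 | 203 12-14 | 201 14-25 | 204 25-38 |
Completion: 200=11  201=25  202=12  203=14  204=38
Turnaround (C−A): 200=11  201=25  202=12  203=14  204=38
Waiting = turnaround − burst: 200=0, 201=14, 202=11, 203=12, 204=25
Total waiting = 0 + 14 + 11 + 12 + 25 = 62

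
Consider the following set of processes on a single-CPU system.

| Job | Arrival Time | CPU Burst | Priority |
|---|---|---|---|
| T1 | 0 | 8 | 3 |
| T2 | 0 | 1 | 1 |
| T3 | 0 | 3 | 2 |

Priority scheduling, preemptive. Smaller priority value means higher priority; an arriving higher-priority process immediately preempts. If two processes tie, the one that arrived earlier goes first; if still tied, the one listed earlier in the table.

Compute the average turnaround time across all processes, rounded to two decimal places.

Schedule: | T2 0-1 | T3 1-4 | T1 4-12 |
Completion: T1=12  T2=1  T3=4
Turnaround (C−A): T1=12  T2=1  T3=4
Turnaround times: T1=12, T2=1, T3=4
Average turnaround = (12+1+4) / 3 = 17/3 = 5.67

5.67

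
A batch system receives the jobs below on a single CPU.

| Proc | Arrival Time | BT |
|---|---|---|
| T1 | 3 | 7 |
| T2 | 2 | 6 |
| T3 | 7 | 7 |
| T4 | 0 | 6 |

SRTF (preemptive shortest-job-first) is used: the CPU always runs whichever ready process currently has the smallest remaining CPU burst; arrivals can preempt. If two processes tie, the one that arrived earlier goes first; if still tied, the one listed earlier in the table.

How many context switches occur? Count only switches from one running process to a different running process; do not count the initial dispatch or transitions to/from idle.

Gantt: | T4 0-6 | T2 6-12 | T1 12-19 | T3 19-26 |
Completion: T1=19  T2=12  T3=26  T4=6
Turnaround (C−A): T1=16  T2=10  T3=19  T4=6

3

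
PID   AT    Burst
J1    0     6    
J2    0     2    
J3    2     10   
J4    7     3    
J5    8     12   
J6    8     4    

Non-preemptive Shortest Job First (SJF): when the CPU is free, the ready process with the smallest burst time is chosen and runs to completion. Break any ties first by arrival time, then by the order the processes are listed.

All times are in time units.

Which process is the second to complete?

J1

Schedule: | J2 0-2 | J1 2-8 | J4 8-11 | J6 11-15 | J3 15-25 | J5 25-37 |
Completion: J1=8  J2=2  J3=25  J4=11  J5=37  J6=15
Finish order: J2 → J1 → J4 → J6 → J3 → J5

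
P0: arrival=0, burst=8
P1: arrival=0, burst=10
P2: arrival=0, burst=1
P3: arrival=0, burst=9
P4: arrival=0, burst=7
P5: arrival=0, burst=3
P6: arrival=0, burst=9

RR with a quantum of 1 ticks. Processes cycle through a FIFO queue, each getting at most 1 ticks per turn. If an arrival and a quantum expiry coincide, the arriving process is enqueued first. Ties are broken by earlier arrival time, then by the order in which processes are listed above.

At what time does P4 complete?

Timeline: | P0 0-1 | P1 1-2 | P2 2-3 | P3 3-4 | P4 4-5 | P5 5-6 | P6 6-7 | P0 7-8 | P1 8-9 | P3 9-10 | P4 10-11 | P5 11-12 | P6 12-13 | P0 13-14 | P1 14-15 | P3 15-16 | P4 16-17 | P5 17-18 | P6 18-19 | P0 19-20 | P1 20-21 | P3 21-22 | P4 22-23 | P6 23-24 | P0 24-25 | P1 25-26 | P3 26-27 | P4 27-28 | P6 28-29 | P0 29-30 | P1 30-31 | P3 31-32 | P4 32-33 | P6 33-34 | P0 34-35 | P1 35-36 | P3 36-37 | P4 37-38 | P6 38-39 | P0 39-40 | P1 40-41 | P3 41-42 | P6 42-43 | P1 43-44 | P3 44-45 | P6 45-46 | P1 46-47 |
Completion: P0=40  P1=47  P2=3  P3=45  P4=38  P5=18  P6=46

38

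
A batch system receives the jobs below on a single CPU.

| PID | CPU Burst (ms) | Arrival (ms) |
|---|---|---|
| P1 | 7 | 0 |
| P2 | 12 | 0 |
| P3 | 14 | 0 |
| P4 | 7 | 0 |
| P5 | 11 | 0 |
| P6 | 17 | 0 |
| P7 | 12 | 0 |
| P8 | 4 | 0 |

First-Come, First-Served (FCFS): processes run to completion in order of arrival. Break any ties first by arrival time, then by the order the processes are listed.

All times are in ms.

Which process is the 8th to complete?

P8

Gantt: | P1 0-7 | P2 7-19 | P3 19-33 | P4 33-40 | P5 40-51 | P6 51-68 | P7 68-80 | P8 80-84 |
Completion: P1=7  P2=19  P3=33  P4=40  P5=51  P6=68  P7=80  P8=84
Finish order: P1 → P2 → P3 → P4 → P5 → P6 → P7 → P8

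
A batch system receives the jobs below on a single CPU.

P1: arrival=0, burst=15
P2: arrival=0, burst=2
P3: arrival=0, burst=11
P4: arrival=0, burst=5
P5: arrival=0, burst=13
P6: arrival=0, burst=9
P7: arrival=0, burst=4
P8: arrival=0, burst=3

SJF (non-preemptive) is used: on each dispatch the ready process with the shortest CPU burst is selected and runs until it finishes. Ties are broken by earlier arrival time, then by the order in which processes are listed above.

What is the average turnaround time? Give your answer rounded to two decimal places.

Timeline: | P2 0-2 | P8 2-5 | P7 5-9 | P4 9-14 | P6 14-23 | P3 23-34 | P5 34-47 | P1 47-62 |
Completion: P1=62  P2=2  P3=34  P4=14  P5=47  P6=23  P7=9  P8=5
Turnaround (C−A): P1=62  P2=2  P3=34  P4=14  P5=47  P6=23  P7=9  P8=5
Turnaround times: P1=62, P2=2, P3=34, P4=14, P5=47, P6=23, P7=9, P8=5
Average turnaround = (62+2+34+14+47+23+9+5) / 8 = 196/8 = 24.50

24.50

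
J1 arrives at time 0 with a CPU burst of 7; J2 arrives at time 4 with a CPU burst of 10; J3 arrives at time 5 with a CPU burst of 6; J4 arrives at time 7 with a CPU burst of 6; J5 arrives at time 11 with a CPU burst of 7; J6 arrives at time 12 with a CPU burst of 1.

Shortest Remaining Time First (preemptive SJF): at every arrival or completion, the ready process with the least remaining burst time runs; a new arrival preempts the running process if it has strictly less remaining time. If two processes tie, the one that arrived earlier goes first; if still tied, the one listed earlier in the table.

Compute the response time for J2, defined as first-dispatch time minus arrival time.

23

Timeline: | J1 0-7 | J3 7-13 | J6 13-14 | J4 14-20 | J5 20-27 | J2 27-37 |
Completion: J1=7  J2=37  J3=13  J4=20  J5=27  J6=14
Turnaround (C−A): J1=7  J2=33  J3=8  J4=13  J5=16  J6=2
Response(J2) = first start − arrival = 27 − 4 = 23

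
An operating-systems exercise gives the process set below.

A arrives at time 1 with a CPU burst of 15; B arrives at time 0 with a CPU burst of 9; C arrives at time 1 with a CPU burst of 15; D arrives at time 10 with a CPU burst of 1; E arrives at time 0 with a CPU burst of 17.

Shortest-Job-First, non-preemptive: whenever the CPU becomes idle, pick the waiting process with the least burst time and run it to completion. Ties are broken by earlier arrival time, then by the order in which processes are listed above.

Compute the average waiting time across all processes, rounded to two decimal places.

Schedule: | B 0-9 | A 9-24 | D 24-25 | C 25-40 | E 40-57 |
Completion: A=24  B=9  C=40  D=25  E=57
Turnaround (C−A): A=23  B=9  C=39  D=15  E=57
Waiting times: A=8, B=0, C=24, D=14, E=40
Average waiting = (8+0+24+14+40) / 5 = 86/5 = 17.20

17.20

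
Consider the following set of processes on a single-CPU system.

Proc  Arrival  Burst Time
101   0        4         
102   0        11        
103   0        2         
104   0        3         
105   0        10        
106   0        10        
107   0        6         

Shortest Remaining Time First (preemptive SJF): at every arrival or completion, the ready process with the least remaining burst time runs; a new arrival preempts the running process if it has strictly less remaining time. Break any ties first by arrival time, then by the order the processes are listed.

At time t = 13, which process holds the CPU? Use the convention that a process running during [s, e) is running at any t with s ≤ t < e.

Schedule: | 103 0-2 | 104 2-5 | 101 5-9 | 107 9-15 | 105 15-25 | 106 25-35 | 102 35-46 |
Completion: 101=9  102=46  103=2  104=5  105=25  106=35  107=15
Turnaround (C−A): 101=9  102=46  103=2  104=5  105=25  106=35  107=15

107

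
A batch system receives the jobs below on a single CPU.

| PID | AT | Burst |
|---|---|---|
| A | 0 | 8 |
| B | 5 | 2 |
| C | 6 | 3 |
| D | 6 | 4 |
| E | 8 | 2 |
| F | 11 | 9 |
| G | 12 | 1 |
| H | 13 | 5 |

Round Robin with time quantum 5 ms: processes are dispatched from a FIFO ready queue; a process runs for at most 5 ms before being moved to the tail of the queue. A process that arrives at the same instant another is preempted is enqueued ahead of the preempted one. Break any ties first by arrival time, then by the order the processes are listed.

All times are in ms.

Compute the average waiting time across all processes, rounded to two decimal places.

7.50

Gantt: | A 0-5 | B 5-7 | A 7-10 | C 10-13 | D 13-17 | E 17-19 | F 19-24 | G 24-25 | H 25-30 | F 30-34 |
Completion: A=10  B=7  C=13  D=17  E=19  F=34  G=25  H=30
Turnaround (C−A): A=10  B=2  C=7  D=11  E=11  F=23  G=13  H=17
Waiting times: A=2, B=0, C=4, D=7, E=9, F=14, G=12, H=12
Average waiting = (2+0+4+7+9+14+12+12) / 8 = 60/8 = 7.50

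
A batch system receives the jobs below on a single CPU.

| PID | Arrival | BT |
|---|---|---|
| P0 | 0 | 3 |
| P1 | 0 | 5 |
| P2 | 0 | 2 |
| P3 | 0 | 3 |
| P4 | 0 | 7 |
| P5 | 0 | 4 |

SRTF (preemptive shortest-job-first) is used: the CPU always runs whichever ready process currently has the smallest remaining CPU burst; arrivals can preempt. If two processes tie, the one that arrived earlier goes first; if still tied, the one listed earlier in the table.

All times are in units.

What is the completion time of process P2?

Timeline: | P2 0-2 | P0 2-5 | P3 5-8 | P5 8-12 | P1 12-17 | P4 17-24 |
Completion: P0=5  P1=17  P2=2  P3=8  P4=24  P5=12
Turnaround (C−A): P0=5  P1=17  P2=2  P3=8  P4=24  P5=12

2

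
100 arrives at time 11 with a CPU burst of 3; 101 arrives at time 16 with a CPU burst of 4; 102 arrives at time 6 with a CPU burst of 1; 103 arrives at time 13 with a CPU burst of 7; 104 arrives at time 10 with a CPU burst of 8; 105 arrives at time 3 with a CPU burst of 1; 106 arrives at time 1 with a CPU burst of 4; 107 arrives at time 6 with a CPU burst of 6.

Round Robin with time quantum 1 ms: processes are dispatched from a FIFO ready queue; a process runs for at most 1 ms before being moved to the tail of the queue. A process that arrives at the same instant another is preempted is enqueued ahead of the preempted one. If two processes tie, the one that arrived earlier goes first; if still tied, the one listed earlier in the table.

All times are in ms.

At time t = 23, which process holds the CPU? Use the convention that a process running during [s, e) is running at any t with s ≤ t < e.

101

Timeline: | idle 0-1 | 106 1-3 | 105 3-4 | 106 4-6 | 102 6-7 | 107 7-10 | 104 10-11 | 107 11-12 | 100 12-13 | 104 13-14 | 107 14-15 | 103 15-16 | 100 16-17 | 104 17-18 | 107 18-19 | 101 19-20 | 103 20-21 | 100 21-22 | 104 22-23 | 101 23-24 | 103 24-25 | 104 25-26 | 101 26-27 | 103 27-28 | 104 28-29 | 101 29-30 | 103 30-31 | 104 31-32 | 103 32-33 | 104 33-34 | 103 34-35 |
Completion: 100=22  101=30  102=7  103=35  104=34  105=4  106=6  107=19
Turnaround (C−A): 100=11  101=14  102=1  103=22  104=24  105=1  106=5  107=13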